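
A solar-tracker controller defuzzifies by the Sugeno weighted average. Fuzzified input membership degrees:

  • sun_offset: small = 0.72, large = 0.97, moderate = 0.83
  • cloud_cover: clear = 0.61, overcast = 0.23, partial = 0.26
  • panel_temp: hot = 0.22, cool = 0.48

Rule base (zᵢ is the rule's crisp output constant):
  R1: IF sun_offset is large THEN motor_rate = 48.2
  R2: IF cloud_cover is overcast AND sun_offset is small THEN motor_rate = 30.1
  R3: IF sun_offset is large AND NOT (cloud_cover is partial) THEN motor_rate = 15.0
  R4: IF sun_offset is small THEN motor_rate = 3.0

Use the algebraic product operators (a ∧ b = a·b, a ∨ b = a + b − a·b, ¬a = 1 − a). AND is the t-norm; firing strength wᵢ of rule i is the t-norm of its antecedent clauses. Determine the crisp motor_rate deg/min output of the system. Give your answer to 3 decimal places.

25.128

R1 (z=48.2): large=0.97 → w = 0.9700
R2 (z=30.1): overcast=0.23, small=0.72; AND[a·b] → w = 0.1656
R3 (z=15.0): large=0.97, ¬partial=1−0.26=0.74; AND[a·b] → w = 0.7178
R4 (z=3.0): small=0.72 → w = 0.7200
Weighted average = (0.9700·48.2 + 0.1656·30.1 + 0.7178·15.0 + 0.7200·3.0) / (0.9700 + 0.1656 + 0.7178 + 0.7200)
  = 64.6656 / 2.5734 = 25.128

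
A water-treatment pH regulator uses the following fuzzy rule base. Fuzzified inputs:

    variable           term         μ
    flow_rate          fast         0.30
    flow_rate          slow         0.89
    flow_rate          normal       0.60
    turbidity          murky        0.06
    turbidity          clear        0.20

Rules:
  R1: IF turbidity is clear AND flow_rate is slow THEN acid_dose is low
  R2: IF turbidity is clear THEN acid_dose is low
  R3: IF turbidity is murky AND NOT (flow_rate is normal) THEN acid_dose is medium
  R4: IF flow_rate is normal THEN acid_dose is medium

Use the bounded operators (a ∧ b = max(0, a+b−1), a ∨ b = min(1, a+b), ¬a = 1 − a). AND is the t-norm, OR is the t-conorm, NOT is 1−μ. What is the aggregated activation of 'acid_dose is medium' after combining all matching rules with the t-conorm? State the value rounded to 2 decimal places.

R1: clear=0.20, slow=0.89; AND[max(0, a+b−1)] → w = 0.09
R2: clear=0.20 → w = 0.20
R3: murky=0.06, ¬normal=1−0.60=0.40; AND[max(0, a+b−1)] → w = 0.00
R4: normal=0.60 → w = 0.60
Rules with consequent 'medium': {R3, R4} → strengths 0.00, 0.60
Aggregate via t-conorm [min(1, a+b)]: 0.60

0.60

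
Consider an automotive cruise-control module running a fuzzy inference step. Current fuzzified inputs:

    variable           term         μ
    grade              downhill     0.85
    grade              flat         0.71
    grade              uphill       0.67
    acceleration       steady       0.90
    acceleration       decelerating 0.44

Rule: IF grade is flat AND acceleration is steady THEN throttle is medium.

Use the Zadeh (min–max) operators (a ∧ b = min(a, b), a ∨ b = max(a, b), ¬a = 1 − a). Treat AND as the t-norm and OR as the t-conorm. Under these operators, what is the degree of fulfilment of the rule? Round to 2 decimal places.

0.71

firing strength: flat=0.71, steady=0.90; AND[min(a, b)] → w = 0.71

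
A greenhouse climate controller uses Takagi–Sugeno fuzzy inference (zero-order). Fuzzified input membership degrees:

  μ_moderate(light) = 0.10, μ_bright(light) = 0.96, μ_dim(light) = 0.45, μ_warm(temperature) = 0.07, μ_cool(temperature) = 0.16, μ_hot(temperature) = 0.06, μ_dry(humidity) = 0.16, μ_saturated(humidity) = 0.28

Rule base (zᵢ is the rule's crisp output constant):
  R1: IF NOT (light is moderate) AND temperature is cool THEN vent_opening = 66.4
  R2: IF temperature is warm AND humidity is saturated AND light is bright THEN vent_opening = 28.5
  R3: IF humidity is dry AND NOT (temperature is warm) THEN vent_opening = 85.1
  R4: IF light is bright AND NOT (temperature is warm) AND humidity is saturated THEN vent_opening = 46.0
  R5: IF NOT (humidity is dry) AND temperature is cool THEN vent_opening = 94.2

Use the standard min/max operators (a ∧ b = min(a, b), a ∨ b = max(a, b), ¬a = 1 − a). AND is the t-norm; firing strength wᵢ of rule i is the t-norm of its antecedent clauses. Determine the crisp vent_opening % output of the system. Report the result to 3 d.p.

65.286

R1 (z=66.4): ¬moderate=1−0.10=0.90, cool=0.16; AND[min(a, b)] → w = 0.16
R2 (z=28.5): warm=0.07, saturated=0.28, bright=0.96; AND[min(a, b)] → w = 0.07
R3 (z=85.1): dry=0.16, ¬warm=1−0.07=0.93; AND[min(a, b)] → w = 0.16
R4 (z=46.0): bright=0.96, ¬warm=1−0.07=0.93, saturated=0.28; AND[min(a, b)] → w = 0.28
R5 (z=94.2): ¬dry=1−0.16=0.84, cool=0.16; AND[min(a, b)] → w = 0.16
Weighted average = (0.16·66.4 + 0.07·28.5 + 0.16·85.1 + 0.28·46.0 + 0.16·94.2) / (0.16 + 0.07 + 0.16 + 0.28 + 0.16)
  = 54.1870 / 0.8300 = 65.286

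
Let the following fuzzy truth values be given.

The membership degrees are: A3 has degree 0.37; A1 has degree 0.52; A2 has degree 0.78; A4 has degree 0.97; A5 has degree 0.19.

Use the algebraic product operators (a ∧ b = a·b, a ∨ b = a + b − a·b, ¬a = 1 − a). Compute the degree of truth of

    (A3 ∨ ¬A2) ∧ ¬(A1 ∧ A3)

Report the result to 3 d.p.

¬A2 = 1 − 0.7800 = 0.2200
A3 ∨ ¬A2 = a + b − a·b on (0.3700, 0.2200) = 0.5086
A1 ∧ A3 = a·b on (0.5200, 0.3700) = 0.1924
¬(A1 ∧ A3) = 1 − 0.1924 = 0.8076
(A3 ∨ ¬A2) ∧ ¬(A1 ∧ A3) = a·b on (0.5086, 0.8076) = 0.4107

0.411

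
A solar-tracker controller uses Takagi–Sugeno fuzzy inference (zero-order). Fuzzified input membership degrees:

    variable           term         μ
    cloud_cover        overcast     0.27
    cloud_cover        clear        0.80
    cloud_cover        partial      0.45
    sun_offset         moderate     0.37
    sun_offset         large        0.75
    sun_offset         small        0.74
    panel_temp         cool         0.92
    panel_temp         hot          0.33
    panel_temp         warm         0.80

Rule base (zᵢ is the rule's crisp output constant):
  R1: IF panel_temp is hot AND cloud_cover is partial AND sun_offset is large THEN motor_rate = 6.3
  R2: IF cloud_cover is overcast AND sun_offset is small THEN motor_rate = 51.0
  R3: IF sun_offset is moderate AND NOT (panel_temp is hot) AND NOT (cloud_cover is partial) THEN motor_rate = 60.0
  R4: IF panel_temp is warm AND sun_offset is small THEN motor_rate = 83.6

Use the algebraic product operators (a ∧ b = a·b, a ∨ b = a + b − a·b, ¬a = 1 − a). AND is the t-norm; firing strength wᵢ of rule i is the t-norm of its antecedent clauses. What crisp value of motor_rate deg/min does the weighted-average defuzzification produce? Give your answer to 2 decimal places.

R1 (z=6.3): hot=0.33, partial=0.45, large=0.75; AND[a·b] → w = 0.1114
R2 (z=51.0): overcast=0.27, small=0.74; AND[a·b] → w = 0.1998
R3 (z=60.0): moderate=0.37, ¬hot=1−0.33=0.67, ¬partial=1−0.45=0.55; AND[a·b] → w = 0.1363
R4 (z=83.6): warm=0.80, small=0.74; AND[a·b] → w = 0.5920
Weighted average = (0.1114·6.3 + 0.1998·51.0 + 0.1363·60.0 + 0.5920·83.6) / (0.1114 + 0.1998 + 0.1363 + 0.5920)
  = 68.5634 / 1.0395 = 65.96

65.96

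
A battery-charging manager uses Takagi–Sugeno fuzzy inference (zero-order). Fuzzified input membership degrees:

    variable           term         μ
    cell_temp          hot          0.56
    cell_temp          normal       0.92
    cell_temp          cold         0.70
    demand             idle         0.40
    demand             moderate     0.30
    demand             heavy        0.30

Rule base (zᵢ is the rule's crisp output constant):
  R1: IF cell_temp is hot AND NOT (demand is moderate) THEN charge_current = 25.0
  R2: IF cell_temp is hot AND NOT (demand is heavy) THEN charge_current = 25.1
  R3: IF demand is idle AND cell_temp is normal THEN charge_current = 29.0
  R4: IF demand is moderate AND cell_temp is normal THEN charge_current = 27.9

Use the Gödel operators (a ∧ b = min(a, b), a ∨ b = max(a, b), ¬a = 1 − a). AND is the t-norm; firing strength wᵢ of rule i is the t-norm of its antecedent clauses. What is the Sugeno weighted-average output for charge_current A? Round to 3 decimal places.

R1 (z=25.0): hot=0.56, ¬moderate=1−0.30=0.70; AND[min(a, b)] → w = 0.56
R2 (z=25.1): hot=0.56, ¬heavy=1−0.30=0.70; AND[min(a, b)] → w = 0.56
R3 (z=29.0): idle=0.40, normal=0.92; AND[min(a, b)] → w = 0.40
R4 (z=27.9): moderate=0.30, normal=0.92; AND[min(a, b)] → w = 0.30
Weighted average = (0.56·25.0 + 0.56·25.1 + 0.40·29.0 + 0.30·27.9) / (0.56 + 0.56 + 0.40 + 0.30)
  = 48.0260 / 1.8200 = 26.388

26.388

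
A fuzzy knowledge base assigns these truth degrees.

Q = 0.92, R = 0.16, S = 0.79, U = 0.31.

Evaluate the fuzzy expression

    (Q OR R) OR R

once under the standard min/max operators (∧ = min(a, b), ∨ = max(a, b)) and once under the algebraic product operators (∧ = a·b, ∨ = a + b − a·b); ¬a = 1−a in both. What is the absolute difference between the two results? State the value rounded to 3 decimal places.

0.024

Under standard min/max:
  Q OR R = max(a, b) on (0.92, 0.16) = 0.92
  (Q OR R) OR R = max(a, b) on (0.92, 0.16) = 0.92
  → value = 0.9200
Under algebraic product:
  Q OR R = a + b − a·b on (0.9200, 0.1600) = 0.9328
  (Q OR R) OR R = a + b − a·b on (0.9328, 0.1600) = 0.9436
  → value = 0.9436
|0.9200 − 0.9436| = 0.024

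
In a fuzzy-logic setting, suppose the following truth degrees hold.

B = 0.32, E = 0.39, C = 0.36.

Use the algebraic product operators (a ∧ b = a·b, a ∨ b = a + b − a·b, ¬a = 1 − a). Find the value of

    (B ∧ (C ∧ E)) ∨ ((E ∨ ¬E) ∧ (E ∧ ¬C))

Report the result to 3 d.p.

C ∧ E = a·b on (0.3600, 0.3900) = 0.1404
B ∧ (C ∧ E) = a·b on (0.3200, 0.1404) = 0.0449
¬E = 1 − 0.3900 = 0.6100
E ∨ ¬E = a + b − a·b on (0.3900, 0.6100) = 0.7621
¬C = 1 − 0.3600 = 0.6400
E ∧ ¬C = a·b on (0.3900, 0.6400) = 0.2496
(E ∨ ¬E) ∧ (E ∧ ¬C) = a·b on (0.7621, 0.2496) = 0.1902
(B ∧ (C ∧ E)) ∨ ((E ∨ ¬E) ∧ (E ∧ ¬C)) = a + b − a·b on (0.0449, 0.1902) = 0.2266

0.227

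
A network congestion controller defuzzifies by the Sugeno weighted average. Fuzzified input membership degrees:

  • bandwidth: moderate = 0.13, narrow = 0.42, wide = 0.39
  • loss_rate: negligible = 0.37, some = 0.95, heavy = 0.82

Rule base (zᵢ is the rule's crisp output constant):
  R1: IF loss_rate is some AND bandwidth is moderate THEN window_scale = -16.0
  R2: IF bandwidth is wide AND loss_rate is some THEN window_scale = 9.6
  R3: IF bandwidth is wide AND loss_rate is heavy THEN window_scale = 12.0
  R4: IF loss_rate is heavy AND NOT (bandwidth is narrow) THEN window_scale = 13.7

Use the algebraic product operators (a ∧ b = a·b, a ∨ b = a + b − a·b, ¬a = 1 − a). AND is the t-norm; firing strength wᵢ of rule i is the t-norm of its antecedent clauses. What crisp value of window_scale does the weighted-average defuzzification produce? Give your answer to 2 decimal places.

R1 (z=-16.0): some=0.95, moderate=0.13; AND[a·b] → w = 0.1235
R2 (z=9.6): wide=0.39, some=0.95; AND[a·b] → w = 0.3705
R3 (z=12.0): wide=0.39, heavy=0.82; AND[a·b] → w = 0.3198
R4 (z=13.7): heavy=0.82, ¬narrow=1−0.42=0.58; AND[a·b] → w = 0.4756
Weighted average = (0.1235·-16.0 + 0.3705·9.6 + 0.3198·12.0 + 0.4756·13.7) / (0.1235 + 0.3705 + 0.3198 + 0.4756)
  = 11.9341 / 1.2894 = 9.26

9.26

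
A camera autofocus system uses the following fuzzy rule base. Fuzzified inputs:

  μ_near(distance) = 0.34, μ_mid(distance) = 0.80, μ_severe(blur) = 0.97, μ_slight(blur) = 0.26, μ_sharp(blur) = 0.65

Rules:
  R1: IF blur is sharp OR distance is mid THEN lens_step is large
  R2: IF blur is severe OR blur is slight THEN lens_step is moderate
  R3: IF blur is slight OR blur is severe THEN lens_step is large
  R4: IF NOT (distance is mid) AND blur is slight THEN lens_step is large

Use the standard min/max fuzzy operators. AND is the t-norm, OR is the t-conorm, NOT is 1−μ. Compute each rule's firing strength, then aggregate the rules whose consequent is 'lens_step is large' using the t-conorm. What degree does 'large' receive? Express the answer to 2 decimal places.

R1: sharp=0.65, mid=0.80; OR[max(a, b)] → w = 0.80
R2: severe=0.97, slight=0.26; OR[max(a, b)] → w = 0.97
R3: slight=0.26, severe=0.97; OR[max(a, b)] → w = 0.97
R4: ¬mid=1−0.80=0.20, slight=0.26; AND[min(a, b)] → w = 0.20
Rules with consequent 'large': {R1, R3, R4} → strengths 0.80, 0.97, 0.20
Aggregate via t-conorm [max(a, b)]: 0.97

0.97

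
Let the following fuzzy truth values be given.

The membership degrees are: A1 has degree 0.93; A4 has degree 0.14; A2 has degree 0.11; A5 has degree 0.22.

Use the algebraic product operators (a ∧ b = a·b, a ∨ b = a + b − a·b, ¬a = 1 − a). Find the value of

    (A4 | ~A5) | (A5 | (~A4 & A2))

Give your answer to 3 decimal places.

~A5 = 1 − 0.2200 = 0.7800
A4 | ~A5 = a + b − a·b on (0.1400, 0.7800) = 0.8108
~A4 = 1 − 0.1400 = 0.8600
~A4 & A2 = a·b on (0.8600, 0.1100) = 0.0946
A5 | (~A4 & A2) = a + b − a·b on (0.2200, 0.0946) = 0.2938
(A4 | ~A5) | (A5 | (~A4 & A2)) = a + b − a·b on (0.8108, 0.2938) = 0.8664

0.866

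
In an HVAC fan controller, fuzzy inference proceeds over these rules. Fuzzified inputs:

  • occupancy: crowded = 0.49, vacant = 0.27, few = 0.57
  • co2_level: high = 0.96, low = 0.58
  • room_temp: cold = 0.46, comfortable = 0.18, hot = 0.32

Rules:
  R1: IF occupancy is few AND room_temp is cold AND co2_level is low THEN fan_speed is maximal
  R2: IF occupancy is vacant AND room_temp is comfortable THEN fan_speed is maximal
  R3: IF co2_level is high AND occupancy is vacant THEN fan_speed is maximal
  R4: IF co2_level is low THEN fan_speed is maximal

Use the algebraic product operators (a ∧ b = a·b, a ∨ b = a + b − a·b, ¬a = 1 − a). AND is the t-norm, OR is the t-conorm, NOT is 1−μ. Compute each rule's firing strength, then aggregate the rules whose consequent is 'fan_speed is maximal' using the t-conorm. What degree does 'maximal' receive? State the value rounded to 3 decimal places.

0.749

R1: few=0.57, cold=0.46, low=0.58; AND[a·b] → w = 0.1521
R2: vacant=0.27, comfortable=0.18; AND[a·b] → w = 0.0486
R3: high=0.96, vacant=0.27; AND[a·b] → w = 0.2592
R4: low=0.58 → w = 0.5800
Rules with consequent 'maximal': {R1, R2, R3, R4} → strengths 0.1521, 0.0486, 0.2592, 0.5800
Aggregate via t-conorm [a + b − a·b]: 0.7490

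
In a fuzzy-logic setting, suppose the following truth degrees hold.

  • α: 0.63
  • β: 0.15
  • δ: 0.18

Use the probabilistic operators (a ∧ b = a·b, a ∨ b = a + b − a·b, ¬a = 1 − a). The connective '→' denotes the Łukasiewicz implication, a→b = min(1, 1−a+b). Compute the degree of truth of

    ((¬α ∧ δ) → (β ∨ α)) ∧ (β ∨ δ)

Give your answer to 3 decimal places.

0.303

¬α = 1 − 0.6300 = 0.3700
¬α ∧ δ = a·b on (0.3700, 0.1800) = 0.0666
β ∨ α = a + b − a·b on (0.1500, 0.6300) = 0.6855
(¬α ∧ δ) → (β ∨ α)  [Łukasiewicz: min(1, 1−a+b)] with a=0.0666, b=0.6855 → 1.0000
β ∨ δ = a + b − a·b on (0.1500, 0.1800) = 0.3030
((¬α ∧ δ) → (β ∨ α)) ∧ (β ∨ δ) = a·b on (1.0000, 0.3030) = 0.3030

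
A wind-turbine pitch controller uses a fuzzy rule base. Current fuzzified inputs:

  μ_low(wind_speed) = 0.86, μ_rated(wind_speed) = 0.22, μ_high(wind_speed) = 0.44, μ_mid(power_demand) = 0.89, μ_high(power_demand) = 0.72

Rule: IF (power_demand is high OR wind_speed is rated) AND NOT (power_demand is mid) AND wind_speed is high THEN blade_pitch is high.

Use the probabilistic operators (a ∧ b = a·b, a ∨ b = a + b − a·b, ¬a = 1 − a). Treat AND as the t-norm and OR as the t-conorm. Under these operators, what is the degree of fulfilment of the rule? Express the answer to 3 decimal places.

0.038

firing strength: (high=0.72 OR rated=0.22) = 0.7816; AND[a·b] with ¬mid=1−0.89=0.11, high=0.44 → w = 0.0378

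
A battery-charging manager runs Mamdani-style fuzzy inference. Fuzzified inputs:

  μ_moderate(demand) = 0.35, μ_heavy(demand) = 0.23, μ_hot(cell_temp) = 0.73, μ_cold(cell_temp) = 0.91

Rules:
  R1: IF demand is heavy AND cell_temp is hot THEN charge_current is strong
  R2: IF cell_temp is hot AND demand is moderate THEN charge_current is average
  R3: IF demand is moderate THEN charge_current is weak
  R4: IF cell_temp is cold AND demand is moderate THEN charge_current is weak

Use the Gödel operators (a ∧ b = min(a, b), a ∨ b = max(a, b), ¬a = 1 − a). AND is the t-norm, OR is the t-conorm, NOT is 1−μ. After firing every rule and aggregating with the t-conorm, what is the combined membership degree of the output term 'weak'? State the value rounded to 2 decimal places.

0.35

R1: heavy=0.23, hot=0.73; AND[min(a, b)] → w = 0.23
R2: hot=0.73, moderate=0.35; AND[min(a, b)] → w = 0.35
R3: moderate=0.35 → w = 0.35
R4: cold=0.91, moderate=0.35; AND[min(a, b)] → w = 0.35
Rules with consequent 'weak': {R3, R4} → strengths 0.35, 0.35
Aggregate via t-conorm [max(a, b)]: 0.35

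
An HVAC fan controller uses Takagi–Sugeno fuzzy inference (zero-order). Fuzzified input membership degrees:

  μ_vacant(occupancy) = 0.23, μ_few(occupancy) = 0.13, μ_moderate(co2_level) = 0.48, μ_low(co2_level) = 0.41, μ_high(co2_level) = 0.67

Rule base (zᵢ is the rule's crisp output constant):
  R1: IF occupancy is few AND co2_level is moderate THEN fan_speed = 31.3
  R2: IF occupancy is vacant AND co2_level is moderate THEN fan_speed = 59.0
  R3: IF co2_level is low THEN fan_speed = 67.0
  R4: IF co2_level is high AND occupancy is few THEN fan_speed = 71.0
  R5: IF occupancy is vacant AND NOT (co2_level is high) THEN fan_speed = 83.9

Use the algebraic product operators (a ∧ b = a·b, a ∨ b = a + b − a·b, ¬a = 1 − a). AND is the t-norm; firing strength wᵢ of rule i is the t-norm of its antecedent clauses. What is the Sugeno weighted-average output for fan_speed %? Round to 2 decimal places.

R1 (z=31.3): few=0.13, moderate=0.48; AND[a·b] → w = 0.0624
R2 (z=59.0): vacant=0.23, moderate=0.48; AND[a·b] → w = 0.1104
R3 (z=67.0): low=0.41 → w = 0.4100
R4 (z=71.0): high=0.67, few=0.13; AND[a·b] → w = 0.0871
R5 (z=83.9): vacant=0.23, ¬high=1−0.67=0.33; AND[a·b] → w = 0.0759
Weighted average = (0.0624·31.3 + 0.1104·59.0 + 0.4100·67.0 + 0.0871·71.0 + 0.0759·83.9) / (0.0624 + 0.1104 + 0.4100 + 0.0871 + 0.0759)
  = 48.4888 / 0.7458 = 65.02

65.02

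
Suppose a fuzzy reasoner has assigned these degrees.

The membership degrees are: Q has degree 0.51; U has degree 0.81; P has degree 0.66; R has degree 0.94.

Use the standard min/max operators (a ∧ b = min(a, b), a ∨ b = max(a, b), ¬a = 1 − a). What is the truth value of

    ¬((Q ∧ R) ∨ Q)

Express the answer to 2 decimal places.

Q ∧ R = min(a, b) on (0.51, 0.94) = 0.51
(Q ∧ R) ∨ Q = max(a, b) on (0.51, 0.51) = 0.51
¬((Q ∧ R) ∨ Q) = 1 − 0.51 = 0.49

0.49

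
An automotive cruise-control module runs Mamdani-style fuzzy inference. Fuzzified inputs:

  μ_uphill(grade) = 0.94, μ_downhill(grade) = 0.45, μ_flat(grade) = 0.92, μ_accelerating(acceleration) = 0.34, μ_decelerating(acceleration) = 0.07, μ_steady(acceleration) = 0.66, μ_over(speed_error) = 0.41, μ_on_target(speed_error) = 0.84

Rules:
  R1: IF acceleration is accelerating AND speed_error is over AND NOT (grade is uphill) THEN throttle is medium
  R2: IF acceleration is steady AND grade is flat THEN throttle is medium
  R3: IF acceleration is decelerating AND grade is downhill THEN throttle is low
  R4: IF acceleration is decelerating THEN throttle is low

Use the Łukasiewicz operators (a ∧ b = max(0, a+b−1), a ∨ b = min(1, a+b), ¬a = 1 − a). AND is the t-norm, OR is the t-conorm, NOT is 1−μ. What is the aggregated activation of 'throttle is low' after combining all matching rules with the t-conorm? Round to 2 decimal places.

0.07

R1: accelerating=0.34, over=0.41, ¬uphill=1−0.94=0.06; AND[max(0, a+b−1)] → w = 0.00
R2: steady=0.66, flat=0.92; AND[max(0, a+b−1)] → w = 0.58
R3: decelerating=0.07, downhill=0.45; AND[max(0, a+b−1)] → w = 0.00
R4: decelerating=0.07 → w = 0.07
Rules with consequent 'low': {R3, R4} → strengths 0.00, 0.07
Aggregate via t-conorm [min(1, a+b)]: 0.07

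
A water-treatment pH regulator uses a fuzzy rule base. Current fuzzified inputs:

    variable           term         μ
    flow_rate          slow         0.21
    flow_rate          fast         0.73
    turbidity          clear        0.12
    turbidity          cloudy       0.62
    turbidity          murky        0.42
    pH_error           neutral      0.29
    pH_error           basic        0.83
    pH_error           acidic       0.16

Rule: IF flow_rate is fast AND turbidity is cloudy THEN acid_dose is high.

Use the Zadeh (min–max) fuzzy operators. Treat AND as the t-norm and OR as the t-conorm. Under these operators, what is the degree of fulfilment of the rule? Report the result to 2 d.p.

0.62

firing strength: fast=0.73, cloudy=0.62; AND[min(a, b)] → w = 0.62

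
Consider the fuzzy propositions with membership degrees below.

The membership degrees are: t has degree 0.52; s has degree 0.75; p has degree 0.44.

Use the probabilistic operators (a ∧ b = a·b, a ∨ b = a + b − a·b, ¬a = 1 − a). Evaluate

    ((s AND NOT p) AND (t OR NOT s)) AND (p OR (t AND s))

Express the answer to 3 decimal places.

NOT p = 1 − 0.4400 = 0.5600
s AND NOT p = a·b on (0.7500, 0.5600) = 0.4200
NOT s = 1 − 0.7500 = 0.2500
t OR NOT s = a + b − a·b on (0.5200, 0.2500) = 0.6400
(s AND NOT p) AND (t OR NOT s) = a·b on (0.4200, 0.6400) = 0.2688
t AND s = a·b on (0.5200, 0.7500) = 0.3900
p OR (t AND s) = a + b − a·b on (0.4400, 0.3900) = 0.6584
((s AND NOT p) AND (t OR NOT s)) AND (p OR (t AND s)) = a·b on (0.2688, 0.6584) = 0.1770

0.177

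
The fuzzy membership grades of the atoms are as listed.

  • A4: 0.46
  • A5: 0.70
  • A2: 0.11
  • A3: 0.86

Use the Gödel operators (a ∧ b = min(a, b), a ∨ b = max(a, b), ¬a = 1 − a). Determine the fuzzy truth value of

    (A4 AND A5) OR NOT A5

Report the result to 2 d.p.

0.46

A4 AND A5 = min(a, b) on (0.46, 0.70) = 0.46
NOT A5 = 1 − 0.70 = 0.30
(A4 AND A5) OR NOT A5 = max(a, b) on (0.46, 0.30) = 0.46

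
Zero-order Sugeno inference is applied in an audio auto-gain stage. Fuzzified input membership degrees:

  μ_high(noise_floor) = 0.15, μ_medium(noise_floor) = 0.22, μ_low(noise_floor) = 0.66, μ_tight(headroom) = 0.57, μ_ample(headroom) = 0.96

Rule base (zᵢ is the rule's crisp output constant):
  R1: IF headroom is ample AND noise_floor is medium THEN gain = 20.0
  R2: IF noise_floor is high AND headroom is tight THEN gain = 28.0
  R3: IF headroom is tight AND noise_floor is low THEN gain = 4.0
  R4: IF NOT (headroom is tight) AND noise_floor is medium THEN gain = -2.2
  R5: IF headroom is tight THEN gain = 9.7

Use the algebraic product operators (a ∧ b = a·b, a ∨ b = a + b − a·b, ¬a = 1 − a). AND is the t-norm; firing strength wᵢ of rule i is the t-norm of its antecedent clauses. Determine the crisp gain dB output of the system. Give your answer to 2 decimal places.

10.05

R1 (z=20.0): ample=0.96, medium=0.22; AND[a·b] → w = 0.2112
R2 (z=28.0): high=0.15, tight=0.57; AND[a·b] → w = 0.0855
R3 (z=4.0): tight=0.57, low=0.66; AND[a·b] → w = 0.3762
R4 (z=-2.2): ¬tight=1−0.57=0.43, medium=0.22; AND[a·b] → w = 0.0946
R5 (z=9.7): tight=0.57 → w = 0.5700
Weighted average = (0.2112·20.0 + 0.0855·28.0 + 0.3762·4.0 + 0.0946·-2.2 + 0.5700·9.7) / (0.2112 + 0.0855 + 0.3762 + 0.0946 + 0.5700)
  = 13.4437 / 1.3375 = 10.05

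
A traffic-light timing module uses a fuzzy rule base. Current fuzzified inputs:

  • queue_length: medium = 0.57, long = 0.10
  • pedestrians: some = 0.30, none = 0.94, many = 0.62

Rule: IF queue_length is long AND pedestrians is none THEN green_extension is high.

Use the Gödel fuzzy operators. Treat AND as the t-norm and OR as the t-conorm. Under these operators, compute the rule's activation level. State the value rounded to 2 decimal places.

0.10

firing strength: long=0.10, none=0.94; AND[min(a, b)] → w = 0.10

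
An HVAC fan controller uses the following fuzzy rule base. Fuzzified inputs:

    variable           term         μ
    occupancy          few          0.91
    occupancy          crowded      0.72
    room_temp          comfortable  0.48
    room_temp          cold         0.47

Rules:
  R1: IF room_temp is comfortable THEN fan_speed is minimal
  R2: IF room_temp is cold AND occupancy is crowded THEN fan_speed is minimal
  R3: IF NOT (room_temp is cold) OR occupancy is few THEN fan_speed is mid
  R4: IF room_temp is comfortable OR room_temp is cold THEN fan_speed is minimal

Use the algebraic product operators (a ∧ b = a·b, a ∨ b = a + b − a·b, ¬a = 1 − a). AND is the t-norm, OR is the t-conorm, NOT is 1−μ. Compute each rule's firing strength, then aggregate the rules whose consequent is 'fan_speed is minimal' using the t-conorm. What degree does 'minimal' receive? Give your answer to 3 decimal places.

R1: comfortable=0.48 → w = 0.4800
R2: cold=0.47, crowded=0.72; AND[a·b] → w = 0.3384
R3: ¬cold=1−0.47=0.53, few=0.91; OR[a + b − a·b] → w = 0.9577
R4: comfortable=0.48, cold=0.47; OR[a + b − a·b] → w = 0.7244
Rules with consequent 'minimal': {R1, R2, R4} → strengths 0.4800, 0.3384, 0.7244
Aggregate via t-conorm [a + b − a·b]: 0.9052

0.905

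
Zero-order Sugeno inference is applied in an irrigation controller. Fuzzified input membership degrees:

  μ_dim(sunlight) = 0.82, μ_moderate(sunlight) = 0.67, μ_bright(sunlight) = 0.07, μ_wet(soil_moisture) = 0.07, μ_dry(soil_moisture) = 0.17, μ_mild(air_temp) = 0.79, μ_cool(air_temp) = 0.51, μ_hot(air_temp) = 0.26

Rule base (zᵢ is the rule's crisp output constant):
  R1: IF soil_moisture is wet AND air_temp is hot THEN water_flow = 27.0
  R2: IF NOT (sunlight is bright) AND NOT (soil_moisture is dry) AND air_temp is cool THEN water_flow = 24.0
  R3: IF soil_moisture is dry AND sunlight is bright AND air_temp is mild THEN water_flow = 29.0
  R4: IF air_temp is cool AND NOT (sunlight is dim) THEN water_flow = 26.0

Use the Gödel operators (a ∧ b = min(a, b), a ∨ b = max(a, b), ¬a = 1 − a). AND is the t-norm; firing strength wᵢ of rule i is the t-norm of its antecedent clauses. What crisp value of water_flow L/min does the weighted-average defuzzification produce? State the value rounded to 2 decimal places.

25.11

R1 (z=27.0): wet=0.07, hot=0.26; AND[min(a, b)] → w = 0.07
R2 (z=24.0): ¬bright=1−0.07=0.93, ¬dry=1−0.17=0.83, cool=0.51; AND[min(a, b)] → w = 0.51
R3 (z=29.0): dry=0.17, bright=0.07, mild=0.79; AND[min(a, b)] → w = 0.07
R4 (z=26.0): cool=0.51, ¬dim=1−0.82=0.18; AND[min(a, b)] → w = 0.18
Weighted average = (0.07·27.0 + 0.51·24.0 + 0.07·29.0 + 0.18·26.0) / (0.07 + 0.51 + 0.07 + 0.18)
  = 20.8400 / 0.8300 = 25.11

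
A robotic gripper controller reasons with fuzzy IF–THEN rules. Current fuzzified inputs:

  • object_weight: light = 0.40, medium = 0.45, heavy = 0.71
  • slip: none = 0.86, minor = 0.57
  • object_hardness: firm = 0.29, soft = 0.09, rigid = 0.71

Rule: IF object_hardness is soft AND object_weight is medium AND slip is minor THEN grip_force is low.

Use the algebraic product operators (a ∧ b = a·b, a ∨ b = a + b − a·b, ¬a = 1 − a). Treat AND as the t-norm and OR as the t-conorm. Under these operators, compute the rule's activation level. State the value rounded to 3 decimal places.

firing strength: soft=0.09, medium=0.45, minor=0.57; AND[a·b] → w = 0.0231

0.023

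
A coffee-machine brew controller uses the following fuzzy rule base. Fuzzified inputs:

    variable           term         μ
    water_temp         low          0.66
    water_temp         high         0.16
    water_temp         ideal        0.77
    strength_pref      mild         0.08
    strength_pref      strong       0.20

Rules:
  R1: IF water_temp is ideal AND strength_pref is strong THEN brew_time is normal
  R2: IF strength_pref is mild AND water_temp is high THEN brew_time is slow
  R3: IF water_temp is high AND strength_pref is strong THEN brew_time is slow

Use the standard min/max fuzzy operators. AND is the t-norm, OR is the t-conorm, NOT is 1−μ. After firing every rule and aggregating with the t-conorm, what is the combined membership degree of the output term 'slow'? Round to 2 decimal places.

R1: ideal=0.77, strong=0.20; AND[min(a, b)] → w = 0.20
R2: mild=0.08, high=0.16; AND[min(a, b)] → w = 0.08
R3: high=0.16, strong=0.20; AND[min(a, b)] → w = 0.16
Rules with consequent 'slow': {R2, R3} → strengths 0.08, 0.16
Aggregate via t-conorm [max(a, b)]: 0.16

0.16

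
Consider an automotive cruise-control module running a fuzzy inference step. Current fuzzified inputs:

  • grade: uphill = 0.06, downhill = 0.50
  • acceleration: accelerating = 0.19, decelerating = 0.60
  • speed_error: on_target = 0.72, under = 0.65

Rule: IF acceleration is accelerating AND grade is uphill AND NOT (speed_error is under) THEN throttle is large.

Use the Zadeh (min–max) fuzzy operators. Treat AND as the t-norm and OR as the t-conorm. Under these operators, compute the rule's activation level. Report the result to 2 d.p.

firing strength: accelerating=0.19, uphill=0.06, ¬under=1−0.65=0.35; AND[min(a, b)] → w = 0.06

0.06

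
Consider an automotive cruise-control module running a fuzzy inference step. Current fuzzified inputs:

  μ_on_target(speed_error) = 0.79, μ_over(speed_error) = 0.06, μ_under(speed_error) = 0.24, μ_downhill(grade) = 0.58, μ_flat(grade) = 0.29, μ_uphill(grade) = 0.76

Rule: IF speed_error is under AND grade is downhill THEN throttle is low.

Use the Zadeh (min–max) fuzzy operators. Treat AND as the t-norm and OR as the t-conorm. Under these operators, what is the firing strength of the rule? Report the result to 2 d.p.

firing strength: under=0.24, downhill=0.58; AND[min(a, b)] → w = 0.24

0.24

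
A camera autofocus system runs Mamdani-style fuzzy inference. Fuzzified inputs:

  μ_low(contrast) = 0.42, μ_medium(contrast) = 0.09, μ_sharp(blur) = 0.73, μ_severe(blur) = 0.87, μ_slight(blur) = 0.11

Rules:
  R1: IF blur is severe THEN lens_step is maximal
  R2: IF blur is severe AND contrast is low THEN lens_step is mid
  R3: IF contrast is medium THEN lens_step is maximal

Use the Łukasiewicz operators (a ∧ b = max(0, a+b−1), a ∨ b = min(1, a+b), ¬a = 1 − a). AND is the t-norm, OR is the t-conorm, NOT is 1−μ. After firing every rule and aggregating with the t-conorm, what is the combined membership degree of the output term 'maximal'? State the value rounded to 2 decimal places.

0.96

R1: severe=0.87 → w = 0.87
R2: severe=0.87, low=0.42; AND[max(0, a+b−1)] → w = 0.29
R3: medium=0.09 → w = 0.09
Rules with consequent 'maximal': {R1, R3} → strengths 0.87, 0.09
Aggregate via t-conorm [min(1, a+b)]: 0.96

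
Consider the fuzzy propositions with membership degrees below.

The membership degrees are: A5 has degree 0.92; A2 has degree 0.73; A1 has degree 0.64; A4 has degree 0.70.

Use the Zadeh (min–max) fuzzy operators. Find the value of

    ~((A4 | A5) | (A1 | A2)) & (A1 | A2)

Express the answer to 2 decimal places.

A4 | A5 = max(a, b) on (0.70, 0.92) = 0.92
A1 | A2 = max(a, b) on (0.64, 0.73) = 0.73
(A4 | A5) | (A1 | A2) = max(a, b) on (0.92, 0.73) = 0.92
~((A4 | A5) | (A1 | A2)) = 1 − 0.92 = 0.08
A1 | A2 = max(a, b) on (0.64, 0.73) = 0.73
~((A4 | A5) | (A1 | A2)) & (A1 | A2) = min(a, b) on (0.08, 0.73) = 0.08

0.08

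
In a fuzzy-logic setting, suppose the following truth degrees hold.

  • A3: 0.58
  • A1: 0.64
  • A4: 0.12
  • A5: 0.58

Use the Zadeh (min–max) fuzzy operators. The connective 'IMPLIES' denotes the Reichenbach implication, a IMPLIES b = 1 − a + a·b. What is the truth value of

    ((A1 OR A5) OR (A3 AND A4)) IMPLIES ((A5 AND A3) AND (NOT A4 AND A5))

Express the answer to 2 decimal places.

A1 OR A5 = max(a, b) on (0.64, 0.58) = 0.64
A3 AND A4 = min(a, b) on (0.58, 0.12) = 0.12
(A1 OR A5) OR (A3 AND A4) = max(a, b) on (0.64, 0.12) = 0.64
A5 AND A3 = min(a, b) on (0.58, 0.58) = 0.58
NOT A4 = 1 − 0.12 = 0.88
NOT A4 AND A5 = min(a, b) on (0.88, 0.58) = 0.58
(A5 AND A3) AND (NOT A4 AND A5) = min(a, b) on (0.58, 0.58) = 0.58
((A1 OR A5) OR (A3 AND A4)) IMPLIES ((A5 AND A3) AND (NOT A4 AND A5))  [Reichenbach: 1 − a + a·b] with a=0.64, b=0.58 → 0.73

0.73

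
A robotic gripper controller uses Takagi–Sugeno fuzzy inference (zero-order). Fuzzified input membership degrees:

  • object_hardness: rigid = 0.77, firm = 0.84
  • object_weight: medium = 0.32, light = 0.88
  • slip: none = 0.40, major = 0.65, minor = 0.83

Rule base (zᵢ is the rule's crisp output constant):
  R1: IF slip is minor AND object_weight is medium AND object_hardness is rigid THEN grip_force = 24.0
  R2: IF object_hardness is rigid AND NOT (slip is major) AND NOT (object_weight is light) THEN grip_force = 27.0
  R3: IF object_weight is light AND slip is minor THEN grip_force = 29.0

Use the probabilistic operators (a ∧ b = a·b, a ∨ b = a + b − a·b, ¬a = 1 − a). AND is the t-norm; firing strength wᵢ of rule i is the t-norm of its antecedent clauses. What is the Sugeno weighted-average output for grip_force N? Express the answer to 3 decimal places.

R1 (z=24.0): minor=0.83, medium=0.32, rigid=0.77; AND[a·b] → w = 0.2045
R2 (z=27.0): rigid=0.77, ¬major=1−0.65=0.35, ¬light=1−0.88=0.12; AND[a·b] → w = 0.0323
R3 (z=29.0): light=0.88, minor=0.83; AND[a·b] → w = 0.7304
Weighted average = (0.2045·24.0 + 0.0323·27.0 + 0.7304·29.0) / (0.2045 + 0.0323 + 0.7304)
  = 26.9631 / 0.9673 = 27.876

27.876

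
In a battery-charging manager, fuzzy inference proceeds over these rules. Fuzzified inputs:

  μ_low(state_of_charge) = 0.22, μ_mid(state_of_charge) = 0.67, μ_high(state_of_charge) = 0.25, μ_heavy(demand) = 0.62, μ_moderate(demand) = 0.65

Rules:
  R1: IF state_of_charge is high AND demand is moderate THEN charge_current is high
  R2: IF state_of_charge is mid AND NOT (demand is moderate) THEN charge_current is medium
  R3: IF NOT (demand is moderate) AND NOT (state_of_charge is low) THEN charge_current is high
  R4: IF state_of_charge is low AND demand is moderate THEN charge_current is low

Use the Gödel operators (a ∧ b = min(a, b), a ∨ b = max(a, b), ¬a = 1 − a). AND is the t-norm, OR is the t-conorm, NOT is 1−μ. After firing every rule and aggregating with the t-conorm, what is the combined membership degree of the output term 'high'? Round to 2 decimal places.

R1: high=0.25, moderate=0.65; AND[min(a, b)] → w = 0.25
R2: mid=0.67, ¬moderate=1−0.65=0.35; AND[min(a, b)] → w = 0.35
R3: ¬moderate=1−0.65=0.35, ¬low=1−0.22=0.78; AND[min(a, b)] → w = 0.35
R4: low=0.22, moderate=0.65; AND[min(a, b)] → w = 0.22
Rules with consequent 'high': {R1, R3} → strengths 0.25, 0.35
Aggregate via t-conorm [max(a, b)]: 0.35

0.35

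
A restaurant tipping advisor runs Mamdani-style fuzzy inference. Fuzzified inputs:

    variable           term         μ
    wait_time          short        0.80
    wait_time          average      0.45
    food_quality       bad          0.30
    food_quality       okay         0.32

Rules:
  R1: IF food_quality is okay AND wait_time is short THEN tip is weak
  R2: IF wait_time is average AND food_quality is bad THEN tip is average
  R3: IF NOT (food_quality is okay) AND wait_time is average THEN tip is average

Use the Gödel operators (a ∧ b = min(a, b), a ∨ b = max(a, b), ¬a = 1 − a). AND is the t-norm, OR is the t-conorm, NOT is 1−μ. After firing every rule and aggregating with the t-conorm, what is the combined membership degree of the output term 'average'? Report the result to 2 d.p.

0.45

R1: okay=0.32, short=0.80; AND[min(a, b)] → w = 0.32
R2: average=0.45, bad=0.30; AND[min(a, b)] → w = 0.30
R3: ¬okay=1−0.32=0.68, average=0.45; AND[min(a, b)] → w = 0.45
Rules with consequent 'average': {R2, R3} → strengths 0.30, 0.45
Aggregate via t-conorm [max(a, b)]: 0.45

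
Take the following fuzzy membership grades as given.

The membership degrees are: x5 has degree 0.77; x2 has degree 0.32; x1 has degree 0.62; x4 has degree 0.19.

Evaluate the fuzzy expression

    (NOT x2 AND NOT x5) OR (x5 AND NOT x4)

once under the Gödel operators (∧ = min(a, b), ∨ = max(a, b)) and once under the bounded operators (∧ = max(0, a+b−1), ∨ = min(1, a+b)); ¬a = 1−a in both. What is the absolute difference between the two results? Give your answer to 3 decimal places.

0.190

Under Gödel:
  NOT x2 = 1 − 0.32 = 0.68
  NOT x5 = 1 − 0.77 = 0.23
  NOT x2 AND NOT x5 = min(a, b) on (0.68, 0.23) = 0.23
  NOT x4 = 1 − 0.19 = 0.81
  x5 AND NOT x4 = min(a, b) on (0.77, 0.81) = 0.77
  (NOT x2 AND NOT x5) OR (x5 AND NOT x4) = max(a, b) on (0.23, 0.77) = 0.77
  → value = 0.7700
Under bounded:
  NOT x2 = 1 − 0.32 = 0.68
  NOT x5 = 1 − 0.77 = 0.23
  NOT x2 AND NOT x5 = max(0, a+b−1) on (0.68, 0.23) = 0.00
  NOT x4 = 1 − 0.19 = 0.81
  x5 AND NOT x4 = max(0, a+b−1) on (0.77, 0.81) = 0.58
  (NOT x2 AND NOT x5) OR (x5 AND NOT x4) = min(1, a+b) on (0.00, 0.58) = 0.58
  → value = 0.5800
|0.7700 − 0.5800| = 0.190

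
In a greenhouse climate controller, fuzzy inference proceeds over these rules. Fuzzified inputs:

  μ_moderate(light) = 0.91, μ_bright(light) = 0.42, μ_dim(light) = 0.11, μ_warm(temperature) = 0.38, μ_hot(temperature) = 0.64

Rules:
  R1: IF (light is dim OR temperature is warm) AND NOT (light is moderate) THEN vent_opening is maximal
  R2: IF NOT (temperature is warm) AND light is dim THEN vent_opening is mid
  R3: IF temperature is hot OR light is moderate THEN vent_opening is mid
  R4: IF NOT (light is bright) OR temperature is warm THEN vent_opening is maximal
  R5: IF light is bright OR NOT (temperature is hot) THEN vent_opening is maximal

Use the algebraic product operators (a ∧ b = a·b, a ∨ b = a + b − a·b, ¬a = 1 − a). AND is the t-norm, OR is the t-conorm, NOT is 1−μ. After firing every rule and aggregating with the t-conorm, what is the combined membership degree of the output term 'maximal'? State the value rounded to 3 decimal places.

0.907

R1: (dim=0.11 OR warm=0.38) = 0.4482; AND[a·b] with ¬moderate=1−0.91=0.09 → w = 0.0403
R2: ¬warm=1−0.38=0.62, dim=0.11; AND[a·b] → w = 0.0682
R3: hot=0.64, moderate=0.91; OR[a + b − a·b] → w = 0.9676
R4: ¬bright=1−0.42=0.58, warm=0.38; OR[a + b − a·b] → w = 0.7396
R5: bright=0.42, ¬hot=1−0.64=0.36; OR[a + b − a·b] → w = 0.6288
Rules with consequent 'maximal': {R1, R4, R5} → strengths 0.0403, 0.7396, 0.6288
Aggregate via t-conorm [a + b − a·b]: 0.9072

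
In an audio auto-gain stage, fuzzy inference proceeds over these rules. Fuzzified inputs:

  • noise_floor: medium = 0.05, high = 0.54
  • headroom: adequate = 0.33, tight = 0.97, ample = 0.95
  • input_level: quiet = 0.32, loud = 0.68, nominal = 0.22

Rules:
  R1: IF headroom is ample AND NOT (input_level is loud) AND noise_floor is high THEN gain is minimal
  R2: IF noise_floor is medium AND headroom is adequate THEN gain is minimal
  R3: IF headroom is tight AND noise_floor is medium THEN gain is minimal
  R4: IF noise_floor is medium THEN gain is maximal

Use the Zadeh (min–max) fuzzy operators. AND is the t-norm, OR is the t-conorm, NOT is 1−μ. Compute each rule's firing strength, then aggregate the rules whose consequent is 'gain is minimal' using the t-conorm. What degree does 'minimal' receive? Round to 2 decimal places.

R1: ample=0.95, ¬loud=1−0.68=0.32, high=0.54; AND[min(a, b)] → w = 0.32
R2: medium=0.05, adequate=0.33; AND[min(a, b)] → w = 0.05
R3: tight=0.97, medium=0.05; AND[min(a, b)] → w = 0.05
R4: medium=0.05 → w = 0.05
Rules with consequent 'minimal': {R1, R2, R3} → strengths 0.32, 0.05, 0.05
Aggregate via t-conorm [max(a, b)]: 0.32

0.32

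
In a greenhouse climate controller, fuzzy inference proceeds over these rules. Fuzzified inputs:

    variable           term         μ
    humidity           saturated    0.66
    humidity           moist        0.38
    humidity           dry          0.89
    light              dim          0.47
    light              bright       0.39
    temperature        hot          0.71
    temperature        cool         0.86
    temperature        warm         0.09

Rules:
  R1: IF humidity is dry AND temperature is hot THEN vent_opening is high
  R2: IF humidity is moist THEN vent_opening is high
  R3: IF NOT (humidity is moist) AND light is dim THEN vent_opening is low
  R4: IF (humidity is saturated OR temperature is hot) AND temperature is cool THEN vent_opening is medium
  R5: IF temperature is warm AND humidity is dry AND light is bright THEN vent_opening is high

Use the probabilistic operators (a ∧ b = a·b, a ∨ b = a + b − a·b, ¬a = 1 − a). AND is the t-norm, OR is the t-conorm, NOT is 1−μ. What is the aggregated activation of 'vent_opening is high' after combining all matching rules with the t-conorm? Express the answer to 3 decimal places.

R1: dry=0.89, hot=0.71; AND[a·b] → w = 0.6319
R2: moist=0.38 → w = 0.3800
R3: ¬moist=1−0.38=0.62, dim=0.47; AND[a·b] → w = 0.2914
R4: (saturated=0.66 OR hot=0.71) = 0.9014; AND[a·b] with cool=0.86 → w = 0.7752
R5: warm=0.09, dry=0.89, bright=0.39; AND[a·b] → w = 0.0312
Rules with consequent 'high': {R1, R2, R5} → strengths 0.6319, 0.3800, 0.0312
Aggregate via t-conorm [a + b − a·b]: 0.7789

0.779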